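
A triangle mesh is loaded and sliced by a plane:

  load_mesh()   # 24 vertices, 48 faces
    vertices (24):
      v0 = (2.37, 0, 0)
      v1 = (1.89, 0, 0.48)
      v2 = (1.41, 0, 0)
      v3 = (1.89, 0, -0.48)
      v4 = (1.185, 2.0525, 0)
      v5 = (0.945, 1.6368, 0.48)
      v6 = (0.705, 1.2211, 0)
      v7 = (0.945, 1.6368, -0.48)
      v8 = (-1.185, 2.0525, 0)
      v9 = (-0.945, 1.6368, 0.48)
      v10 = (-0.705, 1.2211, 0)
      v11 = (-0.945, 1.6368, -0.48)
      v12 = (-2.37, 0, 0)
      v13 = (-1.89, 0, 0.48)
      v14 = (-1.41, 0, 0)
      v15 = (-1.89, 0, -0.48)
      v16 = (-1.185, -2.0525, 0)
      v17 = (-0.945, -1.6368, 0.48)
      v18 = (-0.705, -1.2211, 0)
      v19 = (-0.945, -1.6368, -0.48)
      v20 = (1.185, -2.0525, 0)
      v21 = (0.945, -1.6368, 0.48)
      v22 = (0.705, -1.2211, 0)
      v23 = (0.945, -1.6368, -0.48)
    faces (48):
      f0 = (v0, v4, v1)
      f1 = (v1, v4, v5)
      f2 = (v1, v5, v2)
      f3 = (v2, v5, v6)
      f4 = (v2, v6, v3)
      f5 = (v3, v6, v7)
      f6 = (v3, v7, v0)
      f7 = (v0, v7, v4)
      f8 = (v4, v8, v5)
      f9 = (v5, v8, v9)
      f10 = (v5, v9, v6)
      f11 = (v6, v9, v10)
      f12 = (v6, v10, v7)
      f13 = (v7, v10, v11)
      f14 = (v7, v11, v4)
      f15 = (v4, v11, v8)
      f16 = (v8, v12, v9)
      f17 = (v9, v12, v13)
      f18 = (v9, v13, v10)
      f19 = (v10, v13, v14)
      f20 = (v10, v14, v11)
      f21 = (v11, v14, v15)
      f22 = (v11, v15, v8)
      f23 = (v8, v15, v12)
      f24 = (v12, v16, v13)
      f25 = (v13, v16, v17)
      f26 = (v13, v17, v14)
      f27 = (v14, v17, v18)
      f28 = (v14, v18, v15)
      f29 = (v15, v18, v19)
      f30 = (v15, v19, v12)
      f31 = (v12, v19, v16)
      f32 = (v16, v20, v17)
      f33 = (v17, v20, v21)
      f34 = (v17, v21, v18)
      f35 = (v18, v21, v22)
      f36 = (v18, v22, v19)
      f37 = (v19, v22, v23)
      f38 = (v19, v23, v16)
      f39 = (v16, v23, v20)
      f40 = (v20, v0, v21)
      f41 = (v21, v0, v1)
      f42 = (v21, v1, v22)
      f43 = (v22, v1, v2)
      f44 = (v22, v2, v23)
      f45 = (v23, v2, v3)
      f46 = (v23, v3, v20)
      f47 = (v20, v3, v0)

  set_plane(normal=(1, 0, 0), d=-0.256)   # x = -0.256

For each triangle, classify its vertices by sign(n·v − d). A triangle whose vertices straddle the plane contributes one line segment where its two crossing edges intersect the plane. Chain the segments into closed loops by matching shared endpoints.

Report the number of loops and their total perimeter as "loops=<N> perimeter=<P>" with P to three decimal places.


Straddling triangles (16 of 48):
  (v4,v8,v5) [+-+] → (-0.256, 2.0525, 0)–(-0.256, 1.87119, 0.209352)  len=0.2769
  (v5,v8,v9) [+--] → (-0.256, 1.87119, 0.209352)–(-0.256, 1.6368, 0.48)  len=0.3580
  (v5,v9,v6) [+-+] → (-0.256, 1.6368, 0.48)–(-0.256, 1.46321, 0.279564)  len=0.2652
  (v6,v9,v10) [+--] → (-0.256, 1.46321, 0.279564)–(-0.256, 1.2211, 0)  len=0.3698
  (v6,v10,v7) [+-+] → (-0.256, 1.2211, 0)–(-0.256, 1.33422, -0.130618)  len=0.1728
  (v7,v10,v11) [+--] → (-0.256, 1.33422, -0.130618)–(-0.256, 1.6368, -0.48)  len=0.4622
  (v7,v11,v4) [+-+] → (-0.256, 1.6368, -0.48)–(-0.256, 1.77127, -0.324732)  len=0.2054
  (v4,v11,v8) [+--] → (-0.256, 1.77127, -0.324732)–(-0.256, 2.0525, 0)  len=0.4296
  (v16,v20,v17) [-+-] → (-0.256, -2.0525, 0)–(-0.256, -1.77127, 0.324732)  len=0.4296
  (v17,v20,v21) [-++] → (-0.256, -1.77127, 0.324732)–(-0.256, -1.6368, 0.48)  len=0.2054
  (v17,v21,v18) [-+-] → (-0.256, -1.6368, 0.48)–(-0.256, -1.33422, 0.130618)  len=0.4622
  (v18,v21,v22) [-++] → (-0.256, -1.33422, 0.130618)–(-0.256, -1.2211, 0)  len=0.1728
  (v18,v22,v19) [-+-] → (-0.256, -1.2211, 0)–(-0.256, -1.46321, -0.279564)  len=0.3698
  (v19,v22,v23) [-++] → (-0.256, -1.46321, -0.279564)–(-0.256, -1.6368, -0.48)  len=0.2652
  (v19,v23,v16) [-+-] → (-0.256, -1.6368, -0.48)–(-0.256, -1.87119, -0.209352)  len=0.3580
  (v16,v23,v20) [-++] → (-0.256, -1.87119, -0.209352)–(-0.256, -2.0525, 0)  len=0.2769

Chained into 2 loop(s):
  loop 1: 8 segments, perimeter = 2.5399
  loop 2: 8 segments, perimeter = 2.5399
Total perimeter = 5.080

loops=2 perimeter=5.080


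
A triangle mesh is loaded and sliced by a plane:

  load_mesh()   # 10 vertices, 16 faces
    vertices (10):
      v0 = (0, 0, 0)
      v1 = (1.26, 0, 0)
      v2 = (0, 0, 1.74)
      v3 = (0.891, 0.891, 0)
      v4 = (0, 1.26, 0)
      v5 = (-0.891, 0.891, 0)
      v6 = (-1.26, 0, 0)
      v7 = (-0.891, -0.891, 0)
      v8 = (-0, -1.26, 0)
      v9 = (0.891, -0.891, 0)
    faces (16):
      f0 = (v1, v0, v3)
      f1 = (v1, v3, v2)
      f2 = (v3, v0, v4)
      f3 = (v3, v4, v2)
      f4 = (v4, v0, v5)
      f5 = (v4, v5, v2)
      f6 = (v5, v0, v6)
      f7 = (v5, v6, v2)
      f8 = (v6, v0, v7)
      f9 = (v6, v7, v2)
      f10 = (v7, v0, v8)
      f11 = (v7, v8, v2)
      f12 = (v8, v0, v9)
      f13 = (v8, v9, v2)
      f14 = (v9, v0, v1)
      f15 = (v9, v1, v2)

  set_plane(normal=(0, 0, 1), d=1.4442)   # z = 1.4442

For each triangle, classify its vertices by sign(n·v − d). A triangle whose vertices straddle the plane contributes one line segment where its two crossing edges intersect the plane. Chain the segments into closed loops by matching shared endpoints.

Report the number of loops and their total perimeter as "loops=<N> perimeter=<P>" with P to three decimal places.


loops=1 perimeter=1.312

Straddling triangles (8 of 16):
  (v1,v3,v2) [--+] → (0.15147, 0.15147, 1.4442)–(0.2142, 0, 1.4442)  len=0.1639
  (v3,v4,v2) [--+] → (0, 0.2142, 1.4442)–(0.15147, 0.15147, 1.4442)  len=0.1639
  (v4,v5,v2) [--+] → (-0.15147, 0.15147, 1.4442)–(0, 0.2142, 1.4442)  len=0.1639
  (v5,v6,v2) [--+] → (-0.2142, 0, 1.4442)–(-0.15147, 0.15147, 1.4442)  len=0.1639
  (v6,v7,v2) [--+] → (-0.15147, -0.15147, 1.4442)–(-0.2142, 0, 1.4442)  len=0.1639
  (v7,v8,v2) [--+] → (0, -0.2142, 1.4442)–(-0.15147, -0.15147, 1.4442)  len=0.1639
  (v8,v9,v2) [--+] → (0.15147, -0.15147, 1.4442)–(0, -0.2142, 1.4442)  len=0.1639
  (v9,v1,v2) [--+] → (0.2142, 0, 1.4442)–(0.15147, -0.15147, 1.4442)  len=0.1639

Chained into 1 loop(s):
  loop 1: 8 segments, perimeter = 1.3116
Total perimeter = 1.312


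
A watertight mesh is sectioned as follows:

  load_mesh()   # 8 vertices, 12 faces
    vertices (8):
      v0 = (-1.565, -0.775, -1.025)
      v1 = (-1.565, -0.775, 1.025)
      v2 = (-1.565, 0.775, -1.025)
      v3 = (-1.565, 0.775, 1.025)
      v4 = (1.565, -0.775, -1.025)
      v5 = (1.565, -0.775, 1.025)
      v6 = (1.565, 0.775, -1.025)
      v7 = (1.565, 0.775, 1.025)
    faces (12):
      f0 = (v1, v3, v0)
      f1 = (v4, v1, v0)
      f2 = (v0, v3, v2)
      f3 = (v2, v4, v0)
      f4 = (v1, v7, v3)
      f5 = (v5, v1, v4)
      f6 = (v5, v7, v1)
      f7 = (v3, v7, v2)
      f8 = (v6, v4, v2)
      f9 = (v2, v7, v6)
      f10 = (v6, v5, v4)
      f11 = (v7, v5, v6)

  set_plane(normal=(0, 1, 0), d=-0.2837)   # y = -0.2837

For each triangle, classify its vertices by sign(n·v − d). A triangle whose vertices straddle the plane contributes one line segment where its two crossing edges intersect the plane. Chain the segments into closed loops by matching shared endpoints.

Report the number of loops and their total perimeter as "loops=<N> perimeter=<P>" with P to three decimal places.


Straddling triangles (8 of 12):
  (v1,v3,v0) [-+-] → (-1.565, -0.2837, 1.025)–(-1.565, -0.2837, -0.375216)  len=1.4002
  (v0,v3,v2) [-++] → (-1.565, -0.2837, -0.375216)–(-1.565, -0.2837, -1.025)  len=0.6498
  (v2,v4,v0) [+--] → (0.572891, -0.2837, -1.025)–(-1.565, -0.2837, -1.025)  len=2.1379
  (v1,v7,v3) [-++] → (-0.572891, -0.2837, 1.025)–(-1.565, -0.2837, 1.025)  len=0.9921
  (v5,v7,v1) [-+-] → (1.565, -0.2837, 1.025)–(-0.572891, -0.2837, 1.025)  len=2.1379
  (v6,v4,v2) [+-+] → (1.565, -0.2837, -1.025)–(0.572891, -0.2837, -1.025)  len=0.9921
  (v6,v5,v4) [+--] → (1.565, -0.2837, 0.375216)–(1.565, -0.2837, -1.025)  len=1.4002
  (v7,v5,v6) [+-+] → (1.565, -0.2837, 1.025)–(1.565, -0.2837, 0.375216)  len=0.6498

Chained into 1 loop(s):
  loop 1: 8 segments, perimeter = 10.3600
Total perimeter = 10.360

loops=1 perimeter=10.360


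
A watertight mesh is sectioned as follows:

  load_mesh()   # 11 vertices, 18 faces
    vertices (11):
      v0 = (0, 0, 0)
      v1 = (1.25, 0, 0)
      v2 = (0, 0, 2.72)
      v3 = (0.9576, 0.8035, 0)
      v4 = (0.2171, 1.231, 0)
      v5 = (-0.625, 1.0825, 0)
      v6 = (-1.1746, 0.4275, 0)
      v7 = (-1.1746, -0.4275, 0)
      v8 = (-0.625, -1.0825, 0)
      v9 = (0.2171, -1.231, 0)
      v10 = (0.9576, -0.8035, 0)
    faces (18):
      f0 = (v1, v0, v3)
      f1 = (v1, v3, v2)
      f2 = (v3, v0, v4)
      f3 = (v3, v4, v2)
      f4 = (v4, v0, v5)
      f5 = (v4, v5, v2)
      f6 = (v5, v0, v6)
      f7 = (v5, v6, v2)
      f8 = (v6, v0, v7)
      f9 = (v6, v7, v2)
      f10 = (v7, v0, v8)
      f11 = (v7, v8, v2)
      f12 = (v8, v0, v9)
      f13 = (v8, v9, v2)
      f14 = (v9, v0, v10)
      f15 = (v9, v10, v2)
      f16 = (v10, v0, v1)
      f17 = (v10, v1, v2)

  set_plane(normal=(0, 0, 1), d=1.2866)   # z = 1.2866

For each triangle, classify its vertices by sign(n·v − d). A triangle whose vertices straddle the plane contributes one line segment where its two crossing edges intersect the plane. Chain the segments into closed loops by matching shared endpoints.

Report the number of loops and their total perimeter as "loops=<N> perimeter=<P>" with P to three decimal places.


Straddling triangles (9 of 18):
  (v1,v3,v2) [--+] → (0.504641, 0.423433, 1.2866)–(0.658732, 0, 1.2866)  len=0.4506
  (v3,v4,v2) [--+] → (0.114409, 0.648719, 1.2866)–(0.504641, 0.423433, 1.2866)  len=0.4506
  (v4,v5,v2) [--+] → (-0.329366, 0.570462, 1.2866)–(0.114409, 0.648719, 1.2866)  len=0.4506
  (v5,v6,v2) [--+] → (-0.618997, 0.225286, 1.2866)–(-0.329366, 0.570462, 1.2866)  len=0.4506
  (v6,v7,v2) [--+] → (-0.618997, -0.225286, 1.2866)–(-0.618997, 0.225286, 1.2866)  len=0.4506
  (v7,v8,v2) [--+] → (-0.329366, -0.570462, 1.2866)–(-0.618997, -0.225286, 1.2866)  len=0.4506
  (v8,v9,v2) [--+] → (0.114409, -0.648719, 1.2866)–(-0.329366, -0.570462, 1.2866)  len=0.4506
  (v9,v10,v2) [--+] → (0.504641, -0.423433, 1.2866)–(0.114409, -0.648719, 1.2866)  len=0.4506
  (v10,v1,v2) [--+] → (0.658732, 0, 1.2866)–(0.504641, -0.423433, 1.2866)  len=0.4506

Chained into 1 loop(s):
  loop 1: 9 segments, perimeter = 4.0554
Total perimeter = 4.055

loops=1 perimeter=4.055


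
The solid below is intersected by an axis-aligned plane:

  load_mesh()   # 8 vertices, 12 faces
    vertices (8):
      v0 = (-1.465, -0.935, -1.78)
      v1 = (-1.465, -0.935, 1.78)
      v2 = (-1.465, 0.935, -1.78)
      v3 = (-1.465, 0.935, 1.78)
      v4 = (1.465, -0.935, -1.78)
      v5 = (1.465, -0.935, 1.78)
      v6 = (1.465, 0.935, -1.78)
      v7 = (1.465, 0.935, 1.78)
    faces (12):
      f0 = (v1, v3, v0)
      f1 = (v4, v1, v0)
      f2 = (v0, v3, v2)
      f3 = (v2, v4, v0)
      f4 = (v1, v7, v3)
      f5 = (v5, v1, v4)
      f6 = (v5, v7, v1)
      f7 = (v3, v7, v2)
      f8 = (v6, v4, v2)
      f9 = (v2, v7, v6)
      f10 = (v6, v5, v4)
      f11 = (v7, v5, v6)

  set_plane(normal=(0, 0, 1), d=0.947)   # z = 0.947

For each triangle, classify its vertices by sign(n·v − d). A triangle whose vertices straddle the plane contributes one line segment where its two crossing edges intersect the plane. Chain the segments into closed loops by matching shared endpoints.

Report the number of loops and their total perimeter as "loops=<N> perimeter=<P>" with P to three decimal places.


loops=1 perimeter=9.600

Straddling triangles (8 of 12):
  (v1,v3,v0) [++-] → (-1.465, 0.497441, 0.947)–(-1.465, -0.935, 0.947)  len=1.4324
  (v4,v1,v0) [-+-] → (-0.779413, -0.935, 0.947)–(-1.465, -0.935, 0.947)  len=0.6856
  (v0,v3,v2) [-+-] → (-1.465, 0.497441, 0.947)–(-1.465, 0.935, 0.947)  len=0.4376
  (v5,v1,v4) [++-] → (-0.779413, -0.935, 0.947)–(1.465, -0.935, 0.947)  len=2.2444
  (v3,v7,v2) [++-] → (0.779413, 0.935, 0.947)–(-1.465, 0.935, 0.947)  len=2.2444
  (v2,v7,v6) [-+-] → (0.779413, 0.935, 0.947)–(1.465, 0.935, 0.947)  len=0.6856
  (v6,v5,v4) [-+-] → (1.465, -0.497441, 0.947)–(1.465, -0.935, 0.947)  len=0.4376
  (v7,v5,v6) [++-] → (1.465, -0.497441, 0.947)–(1.465, 0.935, 0.947)  len=1.4324

Chained into 1 loop(s):
  loop 1: 8 segments, perimeter = 9.6000
Total perimeter = 9.600


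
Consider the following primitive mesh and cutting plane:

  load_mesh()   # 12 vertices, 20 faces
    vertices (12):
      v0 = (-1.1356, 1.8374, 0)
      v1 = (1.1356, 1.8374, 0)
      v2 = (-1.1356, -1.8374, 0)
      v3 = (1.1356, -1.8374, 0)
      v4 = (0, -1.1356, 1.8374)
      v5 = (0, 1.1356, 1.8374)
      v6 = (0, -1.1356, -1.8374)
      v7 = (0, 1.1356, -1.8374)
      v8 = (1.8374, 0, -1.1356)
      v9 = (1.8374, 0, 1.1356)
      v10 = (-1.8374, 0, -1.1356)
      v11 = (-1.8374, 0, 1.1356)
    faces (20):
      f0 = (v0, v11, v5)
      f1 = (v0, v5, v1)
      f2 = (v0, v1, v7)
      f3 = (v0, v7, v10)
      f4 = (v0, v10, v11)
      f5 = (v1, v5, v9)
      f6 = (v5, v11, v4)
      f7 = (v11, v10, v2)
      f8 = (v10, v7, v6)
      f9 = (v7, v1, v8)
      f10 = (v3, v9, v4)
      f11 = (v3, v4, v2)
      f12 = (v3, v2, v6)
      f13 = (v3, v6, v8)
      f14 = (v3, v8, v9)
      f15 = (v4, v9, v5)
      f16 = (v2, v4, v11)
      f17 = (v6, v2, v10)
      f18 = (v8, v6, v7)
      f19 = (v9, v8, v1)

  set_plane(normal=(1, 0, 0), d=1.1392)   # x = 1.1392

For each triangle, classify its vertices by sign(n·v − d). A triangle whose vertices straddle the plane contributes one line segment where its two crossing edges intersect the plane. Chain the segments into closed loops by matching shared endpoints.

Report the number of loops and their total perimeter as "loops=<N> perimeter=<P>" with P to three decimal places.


loops=1 perimeter=9.649

Straddling triangles (8 of 20):
  (v1,v5,v9) [--+] → (1.1392, 0.431521, 1.40228)–(1.1392, 1.82797, 0.00582525)  len=1.9749
  (v7,v1,v8) [--+] → (1.1392, 1.82797, -0.00582525)–(1.1392, 0.431521, -1.40228)  len=1.9749
  (v3,v9,v4) [-+-] → (1.1392, -1.82797, 0.00582525)–(1.1392, -0.431521, 1.40228)  len=1.9749
  (v3,v6,v8) [--+] → (1.1392, -0.431521, -1.40228)–(1.1392, -1.82797, -0.00582525)  len=1.9749
  (v3,v8,v9) [-++] → (1.1392, -1.82797, -0.00582525)–(1.1392, -1.82797, 0.00582525)  len=0.0117
  (v4,v9,v5) [-+-] → (1.1392, -0.431521, 1.40228)–(1.1392, 0.431521, 1.40228)  len=0.8630
  (v8,v6,v7) [+--] → (1.1392, -0.431521, -1.40228)–(1.1392, 0.431521, -1.40228)  len=0.8630
  (v9,v8,v1) [++-] → (1.1392, 1.82797, -0.00582525)–(1.1392, 1.82797, 0.00582525)  len=0.0117

Chained into 1 loop(s):
  loop 1: 8 segments, perimeter = 9.6489
Total perimeter = 9.649


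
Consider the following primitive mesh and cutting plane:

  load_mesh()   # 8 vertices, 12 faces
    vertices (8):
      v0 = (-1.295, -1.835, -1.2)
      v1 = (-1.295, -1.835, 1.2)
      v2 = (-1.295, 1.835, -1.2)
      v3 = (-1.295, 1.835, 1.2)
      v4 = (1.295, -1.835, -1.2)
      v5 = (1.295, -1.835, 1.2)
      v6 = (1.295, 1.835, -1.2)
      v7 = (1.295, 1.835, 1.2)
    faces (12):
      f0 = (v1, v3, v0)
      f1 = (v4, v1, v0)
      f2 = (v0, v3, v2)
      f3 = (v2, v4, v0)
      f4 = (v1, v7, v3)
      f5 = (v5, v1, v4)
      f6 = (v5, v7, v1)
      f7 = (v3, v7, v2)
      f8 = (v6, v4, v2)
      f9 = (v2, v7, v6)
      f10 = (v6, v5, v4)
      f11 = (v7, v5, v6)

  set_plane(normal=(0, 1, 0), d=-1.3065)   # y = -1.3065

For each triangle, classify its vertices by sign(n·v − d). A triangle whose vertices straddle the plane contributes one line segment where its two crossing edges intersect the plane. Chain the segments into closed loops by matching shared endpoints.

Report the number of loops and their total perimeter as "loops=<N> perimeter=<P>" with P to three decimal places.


Straddling triangles (8 of 12):
  (v1,v3,v0) [-+-] → (-1.295, -1.3065, 1.2)–(-1.295, -1.3065, -0.854387)  len=2.0544
  (v0,v3,v2) [-++] → (-1.295, -1.3065, -0.854387)–(-1.295, -1.3065, -1.2)  len=0.3456
  (v2,v4,v0) [+--] → (0.922026, -1.3065, -1.2)–(-1.295, -1.3065, -1.2)  len=2.2170
  (v1,v7,v3) [-++] → (-0.922026, -1.3065, 1.2)–(-1.295, -1.3065, 1.2)  len=0.3730
  (v5,v7,v1) [-+-] → (1.295, -1.3065, 1.2)–(-0.922026, -1.3065, 1.2)  len=2.2170
  (v6,v4,v2) [+-+] → (1.295, -1.3065, -1.2)–(0.922026, -1.3065, -1.2)  len=0.3730
  (v6,v5,v4) [+--] → (1.295, -1.3065, 0.854387)–(1.295, -1.3065, -1.2)  len=2.0544
  (v7,v5,v6) [+-+] → (1.295, -1.3065, 1.2)–(1.295, -1.3065, 0.854387)  len=0.3456

Chained into 1 loop(s):
  loop 1: 8 segments, perimeter = 9.9800
Total perimeter = 9.980

loops=1 perimeter=9.980


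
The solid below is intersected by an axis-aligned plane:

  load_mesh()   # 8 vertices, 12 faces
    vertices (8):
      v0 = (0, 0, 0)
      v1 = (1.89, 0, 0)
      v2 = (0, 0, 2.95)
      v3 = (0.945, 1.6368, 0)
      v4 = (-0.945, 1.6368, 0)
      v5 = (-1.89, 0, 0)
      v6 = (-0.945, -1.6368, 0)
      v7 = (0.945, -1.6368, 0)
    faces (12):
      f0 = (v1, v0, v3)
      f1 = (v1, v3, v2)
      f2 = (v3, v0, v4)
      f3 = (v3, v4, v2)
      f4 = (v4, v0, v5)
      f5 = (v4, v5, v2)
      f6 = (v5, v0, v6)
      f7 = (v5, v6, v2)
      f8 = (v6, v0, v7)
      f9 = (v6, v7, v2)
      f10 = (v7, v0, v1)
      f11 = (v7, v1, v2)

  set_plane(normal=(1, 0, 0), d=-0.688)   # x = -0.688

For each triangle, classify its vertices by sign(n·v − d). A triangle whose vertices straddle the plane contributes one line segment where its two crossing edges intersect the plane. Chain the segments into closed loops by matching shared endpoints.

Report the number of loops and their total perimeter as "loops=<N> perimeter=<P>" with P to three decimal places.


loops=1 perimeter=8.317

Straddling triangles (8 of 12):
  (v3,v0,v4) [++-] → (-0.688, 1.19166, 0)–(-0.688, 1.6368, 0)  len=0.4451
  (v3,v4,v2) [+-+] → (-0.688, 1.6368, 0)–(-0.688, 1.19166, 0.802275)  len=0.9175
  (v4,v0,v5) [-+-] → (-0.688, 1.19166, 0)–(-0.688, 0, 0)  len=1.1917
  (v4,v5,v2) [--+] → (-0.688, 0, 1.87614)–(-0.688, 1.19166, 0.802275)  len=1.6041
  (v5,v0,v6) [-+-] → (-0.688, 0, 0)–(-0.688, -1.19166, 0)  len=1.1917
  (v5,v6,v2) [--+] → (-0.688, -1.19166, 0.802275)–(-0.688, 0, 1.87614)  len=1.6041
  (v6,v0,v7) [-++] → (-0.688, -1.19166, 0)–(-0.688, -1.6368, 0)  len=0.4451
  (v6,v7,v2) [-++] → (-0.688, -1.6368, 0)–(-0.688, -1.19166, 0.802275)  len=0.9175

Chained into 1 loop(s):
  loop 1: 8 segments, perimeter = 8.3168
Total perimeter = 8.317


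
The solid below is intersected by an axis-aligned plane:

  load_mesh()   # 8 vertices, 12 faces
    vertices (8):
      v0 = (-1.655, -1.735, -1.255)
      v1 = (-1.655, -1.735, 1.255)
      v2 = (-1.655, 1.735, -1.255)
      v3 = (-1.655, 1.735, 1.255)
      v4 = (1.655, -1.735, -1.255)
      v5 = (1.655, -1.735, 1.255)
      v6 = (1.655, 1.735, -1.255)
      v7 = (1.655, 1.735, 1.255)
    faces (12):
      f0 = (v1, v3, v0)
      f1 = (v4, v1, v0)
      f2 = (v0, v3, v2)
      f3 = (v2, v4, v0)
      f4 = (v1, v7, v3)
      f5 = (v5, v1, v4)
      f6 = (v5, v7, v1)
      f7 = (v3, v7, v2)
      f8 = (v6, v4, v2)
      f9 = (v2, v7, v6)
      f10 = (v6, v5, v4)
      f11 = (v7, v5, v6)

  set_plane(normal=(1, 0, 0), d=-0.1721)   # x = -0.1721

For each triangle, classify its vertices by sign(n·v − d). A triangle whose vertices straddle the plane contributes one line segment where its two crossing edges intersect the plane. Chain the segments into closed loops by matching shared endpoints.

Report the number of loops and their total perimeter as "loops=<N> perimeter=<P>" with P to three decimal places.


loops=1 perimeter=11.960

Straddling triangles (8 of 12):
  (v4,v1,v0) [+--] → (-0.1721, -1.735, 0.130505)–(-0.1721, -1.735, -1.255)  len=1.3855
  (v2,v4,v0) [-+-] → (-0.1721, 0.180419, -1.255)–(-0.1721, -1.735, -1.255)  len=1.9154
  (v1,v7,v3) [-+-] → (-0.1721, -0.180419, 1.255)–(-0.1721, 1.735, 1.255)  len=1.9154
  (v5,v1,v4) [+-+] → (-0.1721, -1.735, 1.255)–(-0.1721, -1.735, 0.130505)  len=1.1245
  (v5,v7,v1) [++-] → (-0.1721, -0.180419, 1.255)–(-0.1721, -1.735, 1.255)  len=1.5546
  (v3,v7,v2) [-+-] → (-0.1721, 1.735, 1.255)–(-0.1721, 1.735, -0.130505)  len=1.3855
  (v6,v4,v2) [++-] → (-0.1721, 0.180419, -1.255)–(-0.1721, 1.735, -1.255)  len=1.5546
  (v2,v7,v6) [-++] → (-0.1721, 1.735, -0.130505)–(-0.1721, 1.735, -1.255)  len=1.1245

Chained into 1 loop(s):
  loop 1: 8 segments, perimeter = 11.9600
Total perimeter = 11.960


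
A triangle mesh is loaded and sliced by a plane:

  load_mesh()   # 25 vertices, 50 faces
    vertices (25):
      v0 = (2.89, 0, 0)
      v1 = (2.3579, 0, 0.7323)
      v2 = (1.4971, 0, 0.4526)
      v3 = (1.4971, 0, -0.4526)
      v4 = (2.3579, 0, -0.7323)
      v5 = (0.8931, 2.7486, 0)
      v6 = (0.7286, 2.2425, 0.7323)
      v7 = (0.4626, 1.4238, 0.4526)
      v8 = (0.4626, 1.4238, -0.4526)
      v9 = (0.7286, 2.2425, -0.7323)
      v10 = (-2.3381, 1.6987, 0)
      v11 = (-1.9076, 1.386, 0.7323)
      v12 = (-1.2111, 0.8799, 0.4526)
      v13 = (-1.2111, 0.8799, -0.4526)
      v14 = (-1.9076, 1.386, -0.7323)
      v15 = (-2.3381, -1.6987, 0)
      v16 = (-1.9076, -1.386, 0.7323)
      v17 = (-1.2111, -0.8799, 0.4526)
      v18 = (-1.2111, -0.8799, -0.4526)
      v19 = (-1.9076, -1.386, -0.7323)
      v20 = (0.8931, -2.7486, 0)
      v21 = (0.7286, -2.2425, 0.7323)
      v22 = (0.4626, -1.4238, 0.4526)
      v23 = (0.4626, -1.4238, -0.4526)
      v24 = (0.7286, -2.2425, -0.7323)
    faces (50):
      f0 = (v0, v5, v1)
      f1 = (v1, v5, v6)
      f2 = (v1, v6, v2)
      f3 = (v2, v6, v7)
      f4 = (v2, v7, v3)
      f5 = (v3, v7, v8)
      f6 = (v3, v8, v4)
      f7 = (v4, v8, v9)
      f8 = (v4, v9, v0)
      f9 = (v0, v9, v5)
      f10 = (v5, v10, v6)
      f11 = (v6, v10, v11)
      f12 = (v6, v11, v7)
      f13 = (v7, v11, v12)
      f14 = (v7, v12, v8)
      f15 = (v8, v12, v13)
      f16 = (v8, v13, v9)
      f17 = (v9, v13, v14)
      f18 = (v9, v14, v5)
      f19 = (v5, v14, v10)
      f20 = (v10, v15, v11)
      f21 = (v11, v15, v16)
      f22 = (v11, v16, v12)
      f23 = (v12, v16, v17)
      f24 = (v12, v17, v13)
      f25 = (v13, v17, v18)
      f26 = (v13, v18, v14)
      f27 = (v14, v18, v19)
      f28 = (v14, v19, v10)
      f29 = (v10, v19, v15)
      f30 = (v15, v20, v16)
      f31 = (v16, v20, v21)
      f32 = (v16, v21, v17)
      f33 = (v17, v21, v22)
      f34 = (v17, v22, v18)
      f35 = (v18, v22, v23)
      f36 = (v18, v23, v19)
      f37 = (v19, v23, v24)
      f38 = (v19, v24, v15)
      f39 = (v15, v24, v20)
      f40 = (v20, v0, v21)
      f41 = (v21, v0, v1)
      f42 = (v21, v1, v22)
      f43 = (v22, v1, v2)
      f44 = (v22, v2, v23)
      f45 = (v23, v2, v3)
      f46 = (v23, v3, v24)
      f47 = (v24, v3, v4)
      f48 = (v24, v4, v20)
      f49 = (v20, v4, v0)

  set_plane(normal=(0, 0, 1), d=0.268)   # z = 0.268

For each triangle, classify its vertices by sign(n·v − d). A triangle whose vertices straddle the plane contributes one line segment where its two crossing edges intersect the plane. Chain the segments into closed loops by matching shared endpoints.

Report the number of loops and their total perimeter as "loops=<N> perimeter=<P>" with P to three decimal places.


Straddling triangles (20 of 50):
  (v0,v5,v1) [--+] → (1.42917, 1.74269, 0.268)–(2.69527, 0, 0.268)  len=2.1541
  (v1,v5,v6) [+-+] → (1.42917, 1.74269, 0.268)–(0.832898, 2.56338, 0.268)  len=1.0144
  (v2,v7,v3) [++-] → (0.673569, 1.13344, 0.268)–(1.4971, 0, 0.268)  len=1.4010
  (v3,v7,v8) [-+-] → (0.673569, 1.13344, 0.268)–(0.4626, 1.4238, 0.268)  len=0.3589
  (v5,v10,v6) [--+] → (-1.21578, 1.89771, 0.268)–(0.832898, 2.56338, 0.268)  len=2.1541
  (v6,v10,v11) [+-+] → (-1.21578, 1.89771, 0.268)–(-2.18055, 1.58426, 0.268)  len=1.0144
  (v7,v12,v8) [++-] → (-0.869778, 0.990819, 0.268)–(0.4626, 1.4238, 0.268)  len=1.4010
  (v8,v12,v13) [-+-] → (-0.869778, 0.990819, 0.268)–(-1.2111, 0.8799, 0.268)  len=0.3589
  (v10,v15,v11) [--+] → (-2.18055, -0.569792, 0.268)–(-2.18055, 1.58426, 0.268)  len=2.1541
  (v11,v15,v16) [+-+] → (-2.18055, -0.569792, 0.268)–(-2.18055, -1.58426, 0.268)  len=1.0145
  (v12,v17,v13) [++-] → (-1.2111, -0.521019, 0.268)–(-1.2111, 0.8799, 0.268)  len=1.4009
  (v13,v17,v18) [-+-] → (-1.2111, -0.521019, 0.268)–(-1.2111, -0.8799, 0.268)  len=0.3589
  (v15,v20,v16) [--+] → (-0.131873, -2.24993, 0.268)–(-2.18055, -1.58426, 0.268)  len=2.1541
  (v16,v20,v21) [+-+] → (-0.131873, -2.24993, 0.268)–(0.832898, -2.56338, 0.268)  len=1.0144
  (v17,v22,v18) [++-] → (0.121278, -1.31288, 0.268)–(-1.2111, -0.8799, 0.268)  len=1.4010
  (v18,v22,v23) [-+-] → (0.121278, -1.31288, 0.268)–(0.4626, -1.4238, 0.268)  len=0.3589
  (v20,v0,v21) [--+] → (2.09899, -0.820688, 0.268)–(0.832898, -2.56338, 0.268)  len=2.1541
  (v21,v0,v1) [+-+] → (2.09899, -0.820688, 0.268)–(2.69527, 0, 0.268)  len=1.0144
  (v22,v2,v23) [++-] → (1.28613, -0.29036, 0.268)–(0.4626, -1.4238, 0.268)  len=1.4010
  (v23,v2,v3) [-+-] → (1.28613, -0.29036, 0.268)–(1.4971, 0, 0.268)  len=0.3589

Chained into 2 loop(s):
  loop 1: 10 segments, perimeter = 15.8426
  loop 2: 10 segments, perimeter = 8.7994
Total perimeter = 24.642

loops=2 perimeter=24.642


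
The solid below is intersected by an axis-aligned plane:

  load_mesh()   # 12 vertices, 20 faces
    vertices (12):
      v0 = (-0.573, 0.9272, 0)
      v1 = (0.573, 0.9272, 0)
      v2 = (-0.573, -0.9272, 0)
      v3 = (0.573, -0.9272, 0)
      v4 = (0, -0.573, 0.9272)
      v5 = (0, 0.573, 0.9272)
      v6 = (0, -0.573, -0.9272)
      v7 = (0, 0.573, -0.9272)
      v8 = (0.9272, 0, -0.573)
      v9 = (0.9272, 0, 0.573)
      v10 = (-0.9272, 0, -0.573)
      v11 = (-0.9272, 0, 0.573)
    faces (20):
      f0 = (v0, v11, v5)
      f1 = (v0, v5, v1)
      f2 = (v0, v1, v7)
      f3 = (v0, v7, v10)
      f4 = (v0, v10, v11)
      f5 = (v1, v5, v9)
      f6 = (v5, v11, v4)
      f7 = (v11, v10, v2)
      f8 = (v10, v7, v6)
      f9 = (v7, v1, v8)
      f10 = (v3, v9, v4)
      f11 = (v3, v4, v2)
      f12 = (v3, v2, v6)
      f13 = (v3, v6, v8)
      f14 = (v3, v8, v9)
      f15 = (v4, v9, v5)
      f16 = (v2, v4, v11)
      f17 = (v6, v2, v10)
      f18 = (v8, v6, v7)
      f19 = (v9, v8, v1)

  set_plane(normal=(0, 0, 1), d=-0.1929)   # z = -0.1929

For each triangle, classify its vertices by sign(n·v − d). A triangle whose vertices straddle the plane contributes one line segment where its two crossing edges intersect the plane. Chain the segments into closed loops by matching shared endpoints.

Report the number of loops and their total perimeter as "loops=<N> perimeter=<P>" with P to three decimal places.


loops=1 perimeter=5.798

Straddling triangles (10 of 20):
  (v0,v1,v7) [++-] → (0.45379, 0.85351, -0.1929)–(-0.45379, 0.85351, -0.1929)  len=0.9076
  (v0,v7,v10) [+--] → (-0.45379, 0.85351, -0.1929)–(-0.692241, 0.615059, -0.1929)  len=0.3372
  (v0,v10,v11) [+-+] → (-0.692241, 0.615059, -0.1929)–(-0.9272, 0, -0.1929)  len=0.6584
  (v11,v10,v2) [+-+] → (-0.9272, 0, -0.1929)–(-0.692241, -0.615059, -0.1929)  len=0.6584
  (v7,v1,v8) [-+-] → (0.45379, 0.85351, -0.1929)–(0.692241, 0.615059, -0.1929)  len=0.3372
  (v3,v2,v6) [++-] → (-0.45379, -0.85351, -0.1929)–(0.45379, -0.85351, -0.1929)  len=0.9076
  (v3,v6,v8) [+--] → (0.45379, -0.85351, -0.1929)–(0.692241, -0.615059, -0.1929)  len=0.3372
  (v3,v8,v9) [+-+] → (0.692241, -0.615059, -0.1929)–(0.9272, 0, -0.1929)  len=0.6584
  (v6,v2,v10) [-+-] → (-0.45379, -0.85351, -0.1929)–(-0.692241, -0.615059, -0.1929)  len=0.3372
  (v9,v8,v1) [+-+] → (0.9272, 0, -0.1929)–(0.692241, 0.615059, -0.1929)  len=0.6584

Chained into 1 loop(s):
  loop 1: 10 segments, perimeter = 5.7977
Total perimeter = 5.798


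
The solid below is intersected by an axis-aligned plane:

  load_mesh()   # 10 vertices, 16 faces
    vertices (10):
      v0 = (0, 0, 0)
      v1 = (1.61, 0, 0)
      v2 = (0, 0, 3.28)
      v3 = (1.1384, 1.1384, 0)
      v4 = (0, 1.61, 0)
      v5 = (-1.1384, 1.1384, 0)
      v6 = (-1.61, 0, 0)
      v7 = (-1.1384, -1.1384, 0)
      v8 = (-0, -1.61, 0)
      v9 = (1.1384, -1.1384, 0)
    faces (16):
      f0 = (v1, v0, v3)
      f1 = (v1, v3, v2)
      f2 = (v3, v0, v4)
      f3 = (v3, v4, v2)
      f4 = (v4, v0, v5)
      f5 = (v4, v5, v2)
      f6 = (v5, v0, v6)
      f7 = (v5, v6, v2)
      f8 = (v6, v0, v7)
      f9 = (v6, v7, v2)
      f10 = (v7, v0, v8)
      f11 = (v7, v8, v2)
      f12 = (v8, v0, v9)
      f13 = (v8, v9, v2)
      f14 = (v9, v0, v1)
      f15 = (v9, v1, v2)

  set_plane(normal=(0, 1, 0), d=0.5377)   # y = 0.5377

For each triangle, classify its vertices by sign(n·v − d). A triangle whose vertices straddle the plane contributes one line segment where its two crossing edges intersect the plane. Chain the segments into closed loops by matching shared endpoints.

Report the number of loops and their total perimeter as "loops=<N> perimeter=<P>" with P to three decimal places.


loops=1 perimeter=8.038

Straddling triangles (8 of 16):
  (v1,v0,v3) [--+] → (0.5377, 0.5377, 0)–(1.38725, 0.5377, 0)  len=0.8495
  (v1,v3,v2) [-+-] → (1.38725, 0.5377, 0)–(0.5377, 0.5377, 1.73076)  len=1.9280
  (v3,v0,v4) [+-+] → (0.5377, 0.5377, 0)–(0, 0.5377, 0)  len=0.5377
  (v3,v4,v2) [++-] → (0, 0.5377, 2.18456)–(0.5377, 0.5377, 1.73076)  len=0.7036
  (v4,v0,v5) [+-+] → (0, 0.5377, 0)–(-0.5377, 0.5377, 0)  len=0.5377
  (v4,v5,v2) [++-] → (-0.5377, 0.5377, 1.73076)–(0, 0.5377, 2.18456)  len=0.7036
  (v5,v0,v6) [+--] → (-0.5377, 0.5377, 0)–(-1.38725, 0.5377, 0)  len=0.8495
  (v5,v6,v2) [+--] → (-1.38725, 0.5377, 0)–(-0.5377, 0.5377, 1.73076)  len=1.9280

Chained into 1 loop(s):
  loop 1: 8 segments, perimeter = 8.0377
Total perimeter = 8.038


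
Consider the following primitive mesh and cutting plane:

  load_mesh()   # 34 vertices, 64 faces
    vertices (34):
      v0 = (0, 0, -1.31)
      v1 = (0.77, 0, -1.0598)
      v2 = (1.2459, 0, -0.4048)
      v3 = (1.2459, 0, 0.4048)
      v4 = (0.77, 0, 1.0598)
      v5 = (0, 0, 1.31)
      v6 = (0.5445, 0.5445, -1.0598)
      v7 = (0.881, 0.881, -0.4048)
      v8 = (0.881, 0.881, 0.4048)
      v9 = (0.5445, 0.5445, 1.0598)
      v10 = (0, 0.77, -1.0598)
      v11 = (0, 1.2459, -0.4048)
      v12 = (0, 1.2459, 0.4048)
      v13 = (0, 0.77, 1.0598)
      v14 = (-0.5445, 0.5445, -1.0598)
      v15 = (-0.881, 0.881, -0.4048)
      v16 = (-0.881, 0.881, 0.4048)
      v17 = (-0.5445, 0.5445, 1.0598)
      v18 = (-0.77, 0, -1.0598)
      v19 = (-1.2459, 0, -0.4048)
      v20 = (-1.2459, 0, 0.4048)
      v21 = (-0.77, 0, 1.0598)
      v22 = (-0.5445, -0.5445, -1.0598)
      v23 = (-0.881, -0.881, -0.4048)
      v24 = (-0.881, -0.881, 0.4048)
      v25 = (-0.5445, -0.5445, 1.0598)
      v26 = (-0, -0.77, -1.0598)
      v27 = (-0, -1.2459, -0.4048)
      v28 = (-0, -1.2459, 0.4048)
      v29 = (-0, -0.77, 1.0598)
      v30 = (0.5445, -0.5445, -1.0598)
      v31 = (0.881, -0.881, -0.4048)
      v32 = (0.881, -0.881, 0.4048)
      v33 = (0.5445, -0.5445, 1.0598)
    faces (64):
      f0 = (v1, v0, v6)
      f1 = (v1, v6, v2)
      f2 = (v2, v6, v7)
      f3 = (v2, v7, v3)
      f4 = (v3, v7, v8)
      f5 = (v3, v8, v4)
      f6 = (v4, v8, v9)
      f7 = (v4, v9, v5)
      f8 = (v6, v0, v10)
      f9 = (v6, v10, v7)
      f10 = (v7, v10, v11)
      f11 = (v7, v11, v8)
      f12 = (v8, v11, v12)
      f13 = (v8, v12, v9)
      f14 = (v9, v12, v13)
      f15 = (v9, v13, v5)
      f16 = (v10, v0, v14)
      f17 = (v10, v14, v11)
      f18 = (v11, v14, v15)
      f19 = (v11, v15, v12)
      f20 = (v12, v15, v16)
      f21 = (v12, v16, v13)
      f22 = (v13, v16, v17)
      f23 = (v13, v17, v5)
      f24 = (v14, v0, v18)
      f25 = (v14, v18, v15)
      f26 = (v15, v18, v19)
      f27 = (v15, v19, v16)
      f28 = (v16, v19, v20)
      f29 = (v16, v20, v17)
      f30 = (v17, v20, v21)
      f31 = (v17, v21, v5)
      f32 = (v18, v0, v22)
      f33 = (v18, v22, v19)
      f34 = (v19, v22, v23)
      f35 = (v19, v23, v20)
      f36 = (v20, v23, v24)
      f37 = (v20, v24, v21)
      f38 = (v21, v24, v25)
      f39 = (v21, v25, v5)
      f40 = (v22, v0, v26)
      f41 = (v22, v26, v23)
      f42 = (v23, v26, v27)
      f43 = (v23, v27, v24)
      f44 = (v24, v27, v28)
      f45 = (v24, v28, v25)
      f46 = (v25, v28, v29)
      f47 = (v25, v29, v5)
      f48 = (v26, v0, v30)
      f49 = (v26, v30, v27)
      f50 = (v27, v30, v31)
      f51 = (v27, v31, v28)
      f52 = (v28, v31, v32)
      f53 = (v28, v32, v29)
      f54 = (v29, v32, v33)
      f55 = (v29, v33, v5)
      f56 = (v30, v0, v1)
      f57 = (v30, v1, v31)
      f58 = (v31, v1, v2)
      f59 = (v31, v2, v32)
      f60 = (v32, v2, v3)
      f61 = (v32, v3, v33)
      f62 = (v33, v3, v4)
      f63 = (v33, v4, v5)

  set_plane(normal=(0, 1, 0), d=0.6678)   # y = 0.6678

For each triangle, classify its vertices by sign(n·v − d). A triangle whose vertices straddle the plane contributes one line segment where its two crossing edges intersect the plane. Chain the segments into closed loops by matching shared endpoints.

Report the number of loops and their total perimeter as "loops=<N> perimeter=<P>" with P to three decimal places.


Straddling triangles (20 of 64):
  (v2,v6,v7) [--+] → (0.6678, 0.6678, -0.819796)–(0.969305, 0.6678, -0.4048)  len=0.5130
  (v2,v7,v3) [-+-] → (0.969305, 0.6678, -0.4048)–(0.969305, 0.6678, -0.208879)  len=0.1959
  (v3,v7,v8) [-++] → (0.969305, 0.6678, -0.208879)–(0.969305, 0.6678, 0.4048)  len=0.6137
  (v3,v8,v4) [-+-] → (0.969305, 0.6678, 0.4048)–(0.854138, 0.6678, 0.563309)  len=0.1959
  (v4,v8,v9) [-+-] → (0.854138, 0.6678, 0.563309)–(0.6678, 0.6678, 0.819796)  len=0.3170
  (v6,v0,v10) [--+] → (0, 0.6678, -1.09301)–(0.246776, 0.6678, -1.0598)  len=0.2490
  (v6,v10,v7) [-++] → (0.246776, 0.6678, -1.0598)–(0.6678, 0.6678, -0.819796)  len=0.4846
  (v8,v12,v9) [++-] → (0.448782, 0.6678, 0.944657)–(0.6678, 0.6678, 0.819796)  len=0.2521
  (v9,v12,v13) [-++] → (0.448782, 0.6678, 0.944657)–(0.246776, 0.6678, 1.0598)  len=0.2325
  (v9,v13,v5) [-+-] → (0.246776, 0.6678, 1.0598)–(0, 0.6678, 1.09301)  len=0.2490
  (v10,v0,v14) [+--] → (0, 0.6678, -1.09301)–(-0.246776, 0.6678, -1.0598)  len=0.2490
  (v10,v14,v11) [+-+] → (-0.246776, 0.6678, -1.0598)–(-0.448782, 0.6678, -0.944657)  len=0.2325
  (v11,v14,v15) [+-+] → (-0.448782, 0.6678, -0.944657)–(-0.6678, 0.6678, -0.819796)  len=0.2521
  (v13,v16,v17) [++-] → (-0.6678, 0.6678, 0.819796)–(-0.246776, 0.6678, 1.0598)  len=0.4846
  (v13,v17,v5) [+--] → (-0.246776, 0.6678, 1.0598)–(0, 0.6678, 1.09301)  len=0.2490
  (v14,v18,v15) [--+] → (-0.854138, 0.6678, -0.563309)–(-0.6678, 0.6678, -0.819796)  len=0.3170
  (v15,v18,v19) [+--] → (-0.854138, 0.6678, -0.563309)–(-0.969305, 0.6678, -0.4048)  len=0.1959
  (v15,v19,v16) [+-+] → (-0.969305, 0.6678, -0.4048)–(-0.969305, 0.6678, 0.208879)  len=0.6137
  (v16,v19,v20) [+--] → (-0.969305, 0.6678, 0.208879)–(-0.969305, 0.6678, 0.4048)  len=0.1959
  (v16,v20,v17) [+--] → (-0.969305, 0.6678, 0.4048)–(-0.6678, 0.6678, 0.819796)  len=0.5130

Chained into 1 loop(s):
  loop 1: 20 segments, perimeter = 6.6055
Total perimeter = 6.606

loops=1 perimeter=6.606


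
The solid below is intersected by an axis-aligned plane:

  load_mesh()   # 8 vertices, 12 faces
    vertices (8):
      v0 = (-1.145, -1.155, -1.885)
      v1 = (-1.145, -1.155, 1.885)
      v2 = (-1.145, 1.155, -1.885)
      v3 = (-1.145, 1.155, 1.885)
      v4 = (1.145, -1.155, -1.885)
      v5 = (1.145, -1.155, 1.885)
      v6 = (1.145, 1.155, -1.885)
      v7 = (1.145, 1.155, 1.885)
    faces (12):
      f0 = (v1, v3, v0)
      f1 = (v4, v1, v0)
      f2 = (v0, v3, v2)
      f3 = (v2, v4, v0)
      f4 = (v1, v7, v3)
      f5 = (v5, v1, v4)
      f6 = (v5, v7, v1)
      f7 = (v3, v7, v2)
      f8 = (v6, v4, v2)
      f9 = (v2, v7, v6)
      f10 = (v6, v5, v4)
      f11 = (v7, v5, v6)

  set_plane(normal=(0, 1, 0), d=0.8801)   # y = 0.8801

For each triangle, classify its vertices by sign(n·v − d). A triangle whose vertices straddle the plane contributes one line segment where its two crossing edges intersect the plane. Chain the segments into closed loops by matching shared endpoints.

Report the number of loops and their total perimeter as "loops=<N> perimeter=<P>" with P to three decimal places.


Straddling triangles (8 of 12):
  (v1,v3,v0) [-+-] → (-1.145, 0.8801, 1.885)–(-1.145, 0.8801, 1.43635)  len=0.4486
  (v0,v3,v2) [-++] → (-1.145, 0.8801, 1.43635)–(-1.145, 0.8801, -1.885)  len=3.3214
  (v2,v4,v0) [+--] → (-0.87248, 0.8801, -1.885)–(-1.145, 0.8801, -1.885)  len=0.2725
  (v1,v7,v3) [-++] → (0.87248, 0.8801, 1.885)–(-1.145, 0.8801, 1.885)  len=2.0175
  (v5,v7,v1) [-+-] → (1.145, 0.8801, 1.885)–(0.87248, 0.8801, 1.885)  len=0.2725
  (v6,v4,v2) [+-+] → (1.145, 0.8801, -1.885)–(-0.87248, 0.8801, -1.885)  len=2.0175
  (v6,v5,v4) [+--] → (1.145, 0.8801, -1.43635)–(1.145, 0.8801, -1.885)  len=0.4486
  (v7,v5,v6) [+-+] → (1.145, 0.8801, 1.885)–(1.145, 0.8801, -1.43635)  len=3.3214

Chained into 1 loop(s):
  loop 1: 8 segments, perimeter = 12.1200
Total perimeter = 12.120

loops=1 perimeter=12.120


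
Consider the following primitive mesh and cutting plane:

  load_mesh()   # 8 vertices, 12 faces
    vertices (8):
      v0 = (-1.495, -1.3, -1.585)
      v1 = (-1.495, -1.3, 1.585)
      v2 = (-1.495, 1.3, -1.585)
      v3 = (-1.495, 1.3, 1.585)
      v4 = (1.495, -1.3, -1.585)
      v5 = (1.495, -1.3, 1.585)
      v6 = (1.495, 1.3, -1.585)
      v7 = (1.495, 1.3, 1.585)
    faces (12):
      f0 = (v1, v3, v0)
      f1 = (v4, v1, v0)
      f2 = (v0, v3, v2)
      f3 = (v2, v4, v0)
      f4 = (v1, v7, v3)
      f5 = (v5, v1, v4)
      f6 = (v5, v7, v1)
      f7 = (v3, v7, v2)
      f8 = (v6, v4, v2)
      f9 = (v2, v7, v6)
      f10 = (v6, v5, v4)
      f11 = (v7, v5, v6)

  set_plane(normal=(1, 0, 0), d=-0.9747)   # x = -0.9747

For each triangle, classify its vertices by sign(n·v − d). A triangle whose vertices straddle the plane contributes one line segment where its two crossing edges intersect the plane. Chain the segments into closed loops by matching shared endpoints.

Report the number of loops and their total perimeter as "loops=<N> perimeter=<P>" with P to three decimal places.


Straddling triangles (8 of 12):
  (v4,v1,v0) [+--] → (-0.9747, -1.3, 1.03338)–(-0.9747, -1.3, -1.585)  len=2.6184
  (v2,v4,v0) [-+-] → (-0.9747, 0.847565, -1.585)–(-0.9747, -1.3, -1.585)  len=2.1476
  (v1,v7,v3) [-+-] → (-0.9747, -0.847565, 1.585)–(-0.9747, 1.3, 1.585)  len=2.1476
  (v5,v1,v4) [+-+] → (-0.9747, -1.3, 1.585)–(-0.9747, -1.3, 1.03338)  len=0.5516
  (v5,v7,v1) [++-] → (-0.9747, -0.847565, 1.585)–(-0.9747, -1.3, 1.585)  len=0.4524
  (v3,v7,v2) [-+-] → (-0.9747, 1.3, 1.585)–(-0.9747, 1.3, -1.03338)  len=2.6184
  (v6,v4,v2) [++-] → (-0.9747, 0.847565, -1.585)–(-0.9747, 1.3, -1.585)  len=0.4524
  (v2,v7,v6) [-++] → (-0.9747, 1.3, -1.03338)–(-0.9747, 1.3, -1.585)  len=0.5516

Chained into 1 loop(s):
  loop 1: 8 segments, perimeter = 11.5400
Total perimeter = 11.540

loops=1 perimeter=11.540


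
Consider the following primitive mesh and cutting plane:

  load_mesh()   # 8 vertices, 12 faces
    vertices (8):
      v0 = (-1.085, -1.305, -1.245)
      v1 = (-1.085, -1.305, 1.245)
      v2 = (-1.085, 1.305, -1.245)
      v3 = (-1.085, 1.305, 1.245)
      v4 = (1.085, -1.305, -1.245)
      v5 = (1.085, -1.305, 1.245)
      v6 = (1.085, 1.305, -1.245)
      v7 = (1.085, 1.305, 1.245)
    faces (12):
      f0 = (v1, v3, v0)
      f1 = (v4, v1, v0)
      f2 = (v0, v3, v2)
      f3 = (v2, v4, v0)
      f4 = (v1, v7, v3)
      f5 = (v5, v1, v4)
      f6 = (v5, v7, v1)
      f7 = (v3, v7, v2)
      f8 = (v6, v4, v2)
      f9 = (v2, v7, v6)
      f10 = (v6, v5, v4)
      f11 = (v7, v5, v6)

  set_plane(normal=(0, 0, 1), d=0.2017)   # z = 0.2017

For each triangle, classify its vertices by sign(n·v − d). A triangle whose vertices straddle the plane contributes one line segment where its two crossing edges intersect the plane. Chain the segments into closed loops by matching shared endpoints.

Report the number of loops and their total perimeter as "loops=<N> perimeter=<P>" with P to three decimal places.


Straddling triangles (8 of 12):
  (v1,v3,v0) [++-] → (-1.085, 0.21142, 0.2017)–(-1.085, -1.305, 0.2017)  len=1.5164
  (v4,v1,v0) [-+-] → (-0.175779, -1.305, 0.2017)–(-1.085, -1.305, 0.2017)  len=0.9092
  (v0,v3,v2) [-+-] → (-1.085, 0.21142, 0.2017)–(-1.085, 1.305, 0.2017)  len=1.0936
  (v5,v1,v4) [++-] → (-0.175779, -1.305, 0.2017)–(1.085, -1.305, 0.2017)  len=1.2608
  (v3,v7,v2) [++-] → (0.175779, 1.305, 0.2017)–(-1.085, 1.305, 0.2017)  len=1.2608
  (v2,v7,v6) [-+-] → (0.175779, 1.305, 0.2017)–(1.085, 1.305, 0.2017)  len=0.9092
  (v6,v5,v4) [-+-] → (1.085, -0.21142, 0.2017)–(1.085, -1.305, 0.2017)  len=1.0936
  (v7,v5,v6) [++-] → (1.085, -0.21142, 0.2017)–(1.085, 1.305, 0.2017)  len=1.5164

Chained into 1 loop(s):
  loop 1: 8 segments, perimeter = 9.5600
Total perimeter = 9.560

loops=1 perimeter=9.560
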